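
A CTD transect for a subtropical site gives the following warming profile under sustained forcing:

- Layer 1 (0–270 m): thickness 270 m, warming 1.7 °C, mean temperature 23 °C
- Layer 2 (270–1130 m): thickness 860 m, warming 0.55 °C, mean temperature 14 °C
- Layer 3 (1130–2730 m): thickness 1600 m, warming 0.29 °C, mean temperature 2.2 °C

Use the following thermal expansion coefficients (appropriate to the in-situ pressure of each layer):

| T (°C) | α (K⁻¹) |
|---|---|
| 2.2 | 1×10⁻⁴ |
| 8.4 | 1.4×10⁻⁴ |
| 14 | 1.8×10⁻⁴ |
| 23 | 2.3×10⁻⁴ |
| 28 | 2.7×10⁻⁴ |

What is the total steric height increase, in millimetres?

about 237 mm

Layer 1 at 23 °C → α = 2.3×10⁻⁴ K⁻¹
Layer 2 at 14 °C → α = 1.8×10⁻⁴ K⁻¹
Layer 3 at 2.2 °C → α = 1×10⁻⁴ K⁻¹
0–270 m: 1.7 × 270 × 2.3×10⁻⁴ = 0.10557 m
270–1130 m: 860 × 0.55 × 1.8×10⁻⁴ = 0.08514 m
0.29 × 1×10⁻⁴ × 1600 = 0.04640 m
Δh = 0.10557 + 0.08514 + 0.04640 = 0.23711 m ≈ 237 mm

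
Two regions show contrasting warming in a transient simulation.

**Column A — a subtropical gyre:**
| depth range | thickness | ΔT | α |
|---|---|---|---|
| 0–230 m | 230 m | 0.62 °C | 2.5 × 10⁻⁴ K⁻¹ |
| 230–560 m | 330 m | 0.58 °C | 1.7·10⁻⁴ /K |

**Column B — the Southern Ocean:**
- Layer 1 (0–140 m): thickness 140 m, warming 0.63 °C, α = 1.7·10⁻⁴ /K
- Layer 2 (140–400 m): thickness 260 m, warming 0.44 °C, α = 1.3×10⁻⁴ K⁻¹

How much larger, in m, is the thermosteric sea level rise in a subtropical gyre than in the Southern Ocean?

Δh_A − Δh_B ≈ 0.038 m

A 0–230 m: 230 × 2.5×10⁻⁴ × 0.62 = 0.03565 m
A Layer 2: 0.58 × 330 × 1.7×10⁻⁴ = 0.032538 m
A total: 0.068188 m
B Layer 1: 1.7×10⁻⁴ × 140 × 0.63 = 0.014994 m
B 140–400 m: 0.44 × 1.3×10⁻⁴ × 260 = 0.014872 m
B total: 0.029866 m
Difference: 0.068188 − 0.029866 = 0.038322 m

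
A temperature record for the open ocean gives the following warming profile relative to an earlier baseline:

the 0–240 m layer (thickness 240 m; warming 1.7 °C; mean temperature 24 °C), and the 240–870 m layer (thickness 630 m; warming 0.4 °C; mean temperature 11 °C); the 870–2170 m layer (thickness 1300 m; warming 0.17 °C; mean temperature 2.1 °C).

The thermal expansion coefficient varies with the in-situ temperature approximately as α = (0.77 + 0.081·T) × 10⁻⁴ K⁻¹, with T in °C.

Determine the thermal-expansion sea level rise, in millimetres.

about 173 mm

Layer 1: α = (0.77 + 0.081×24)×10⁻⁴ = 2.714×10⁻⁴ K⁻¹
Layer 2: α = (0.77 + 0.081×11)×10⁻⁴ = 1.661×10⁻⁴ K⁻¹
Layer 3: α = (0.77 + 0.081×2.1)×10⁻⁴ = 0.9401×10⁻⁴ K⁻¹
2.714×10⁻⁴ × 240 × 1.7 = 0.1107312 m
Layer 2: 1.661×10⁻⁴ × 0.4 × 630 = 0.0418572 m
Layer 3: 1300 × 0.9401×10⁻⁴ × 0.17 = 0.02077621 m
Δh = 0.1107312 + 0.0418572 + 0.02077621 = 0.17336461 m ≈ 173 mm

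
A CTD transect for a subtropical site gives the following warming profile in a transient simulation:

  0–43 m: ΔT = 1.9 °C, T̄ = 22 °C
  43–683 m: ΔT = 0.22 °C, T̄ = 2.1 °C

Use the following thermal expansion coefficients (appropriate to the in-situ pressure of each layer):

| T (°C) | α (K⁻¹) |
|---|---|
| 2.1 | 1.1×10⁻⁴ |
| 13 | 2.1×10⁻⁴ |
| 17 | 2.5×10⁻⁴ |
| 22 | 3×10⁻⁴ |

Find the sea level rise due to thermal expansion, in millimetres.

Δh ≈ 40.0 mm

Layer 1 at 22 °C → α = 3×10⁻⁴ K⁻¹
Layer 2 at 2.1 °C → α = 1.1×10⁻⁴ K⁻¹
3×10⁻⁴ × 1.9 × 43 = 0.02451 m
Layer 2: 640 × 1.1×10⁻⁴ × 0.22 = 0.015488 m
Δh = 0.02451 + 0.015488 = 0.039998 m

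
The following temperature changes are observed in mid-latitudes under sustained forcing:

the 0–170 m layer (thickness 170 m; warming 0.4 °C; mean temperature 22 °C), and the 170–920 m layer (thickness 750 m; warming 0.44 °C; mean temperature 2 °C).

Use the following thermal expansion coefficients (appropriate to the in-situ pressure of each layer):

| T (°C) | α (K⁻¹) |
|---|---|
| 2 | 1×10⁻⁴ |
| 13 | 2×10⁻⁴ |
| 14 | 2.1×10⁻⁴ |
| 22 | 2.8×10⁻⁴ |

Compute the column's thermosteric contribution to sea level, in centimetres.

Layer 1 at 22 °C → α = 2.8×10⁻⁴ K⁻¹
Layer 2 at 2 °C → α = 1×10⁻⁴ K⁻¹
Layer 1: 2.8×10⁻⁴ × 0.4 × 170 = 0.01904 m
170–920 m: 0.44 × 750 × 1×10⁻⁴ = 0.03300 m
Δh = 0.01904 + 0.03300 = 0.05204 m

5.20 cm of thermosteric rise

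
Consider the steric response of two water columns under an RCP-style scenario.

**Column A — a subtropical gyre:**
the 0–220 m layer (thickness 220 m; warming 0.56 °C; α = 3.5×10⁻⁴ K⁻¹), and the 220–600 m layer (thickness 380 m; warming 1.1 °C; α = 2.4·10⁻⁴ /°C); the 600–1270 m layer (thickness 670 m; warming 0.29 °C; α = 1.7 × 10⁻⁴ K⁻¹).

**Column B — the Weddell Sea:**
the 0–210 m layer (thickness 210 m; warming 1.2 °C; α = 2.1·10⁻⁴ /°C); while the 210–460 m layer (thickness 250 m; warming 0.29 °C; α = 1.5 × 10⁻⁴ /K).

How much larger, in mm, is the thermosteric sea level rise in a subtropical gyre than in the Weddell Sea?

A 220 × 3.5×10⁻⁴ × 0.56 = 0.04312 m
A 220–600 m: 1.1 × 2.4×10⁻⁴ × 380 = 0.10032 m
A Layer 3: 670 × 0.29 × 1.7×10⁻⁴ = 0.033031 m
A total: 0.176471 m
B Layer 1: 2.1×10⁻⁴ × 210 × 1.2 = 0.05292 m
B Layer 2: 0.29 × 1.5×10⁻⁴ × 250 = 0.010875 m
B total: 0.063795 m
Difference: 0.176471 − 0.063795 = 0.112676 m

110 mm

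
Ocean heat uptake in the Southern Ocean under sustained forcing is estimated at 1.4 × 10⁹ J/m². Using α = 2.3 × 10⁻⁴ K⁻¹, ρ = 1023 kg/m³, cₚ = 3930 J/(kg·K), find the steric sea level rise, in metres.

Δh = 0.080 m

Δh = αQ/(ρcₚ) = 2.3×10⁻⁴ × 1.4×10⁹ / (1023 × 3930) ≈ 0.080092 m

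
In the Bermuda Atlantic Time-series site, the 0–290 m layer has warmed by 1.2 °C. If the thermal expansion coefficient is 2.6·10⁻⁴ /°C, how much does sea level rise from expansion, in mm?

90.5 mm of thermosteric rise

Δh = αΔT·H = 2.6×10⁻⁴ × 1.2 × 290 = 0.09048 m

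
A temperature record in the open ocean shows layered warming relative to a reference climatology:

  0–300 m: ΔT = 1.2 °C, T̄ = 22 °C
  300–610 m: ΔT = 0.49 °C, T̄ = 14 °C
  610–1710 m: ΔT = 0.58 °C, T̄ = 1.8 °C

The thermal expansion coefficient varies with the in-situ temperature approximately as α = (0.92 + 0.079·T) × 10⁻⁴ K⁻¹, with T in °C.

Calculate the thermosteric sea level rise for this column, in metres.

Layer 1: α = (0.92 + 0.079×22)×10⁻⁴ = 2.658×10⁻⁴ K⁻¹
Layer 2: α = (0.92 + 0.079×14)×10⁻⁴ = 2.026×10⁻⁴ K⁻¹
Layer 3: α = (0.92 + 0.079×1.8)×10⁻⁴ = 1.0622×10⁻⁴ K⁻¹
Layer 1: 2.658×10⁻⁴ × 300 × 1.2 = 0.095688 m
300–610 m: 2.026×10⁻⁴ × 310 × 0.49 = 0.03077494 m
610–1710 m: 1.0622×10⁻⁴ × 0.58 × 1100 = 0.06776836 m
Δh = 0.095688 + 0.03077494 + 0.06776836 = 0.1942313 m ≈ 0.194 m

about 0.194 m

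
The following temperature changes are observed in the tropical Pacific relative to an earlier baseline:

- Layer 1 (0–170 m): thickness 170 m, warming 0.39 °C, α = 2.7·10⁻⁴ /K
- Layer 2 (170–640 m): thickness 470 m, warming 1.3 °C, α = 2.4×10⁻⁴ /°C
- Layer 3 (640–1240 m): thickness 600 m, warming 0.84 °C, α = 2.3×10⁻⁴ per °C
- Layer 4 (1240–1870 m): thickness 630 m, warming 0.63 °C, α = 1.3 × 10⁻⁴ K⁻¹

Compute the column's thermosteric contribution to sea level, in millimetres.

Layer 1: 170 × 2.7×10⁻⁴ × 0.39 = 0.017901 m
1.3 × 470 × 2.4×10⁻⁴ = 0.14664 m
640–1240 m: 0.84 × 2.3×10⁻⁴ × 600 = 0.11592 m
Layer 4: 0.63 × 630 × 1.3×10⁻⁴ = 0.051597 m
Δh = 0.017901 + 0.14664 + 0.11592 + 0.051597 = 0.332058 m

332 mm of thermosteric rise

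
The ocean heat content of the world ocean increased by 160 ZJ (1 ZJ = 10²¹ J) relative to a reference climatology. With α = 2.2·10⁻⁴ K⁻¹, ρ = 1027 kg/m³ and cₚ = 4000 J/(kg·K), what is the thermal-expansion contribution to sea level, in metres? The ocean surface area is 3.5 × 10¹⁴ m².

0.0245 m

Per unit area: Q = 160×10²¹ / (3.5×10¹⁴) ≈ 4.571×10⁸ J/m²
Δh = αQ/(ρcₚ) = 2.2×10⁻⁴ × 4.571×10⁸ / (1027 × 4000) ≈ 0.02448 m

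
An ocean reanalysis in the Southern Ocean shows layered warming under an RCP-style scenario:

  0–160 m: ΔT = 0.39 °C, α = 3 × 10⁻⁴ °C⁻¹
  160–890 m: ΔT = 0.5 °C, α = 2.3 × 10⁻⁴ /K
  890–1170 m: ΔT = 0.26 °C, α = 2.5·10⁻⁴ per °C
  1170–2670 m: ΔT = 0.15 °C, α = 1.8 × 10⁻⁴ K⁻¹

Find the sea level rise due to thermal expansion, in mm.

0–160 m: 3×10⁻⁴ × 160 × 0.39 = 0.01872 m
Layer 2: 0.5 × 2.3×10⁻⁴ × 730 = 0.08395 m
0.26 × 2.5×10⁻⁴ × 280 = 0.01820 m
Layer 4: 1500 × 0.15 × 1.8×10⁻⁴ = 0.04050 m
Δh = 0.01872 + 0.08395 + 0.01820 + 0.04050 = 0.16137 m

161 mm of thermosteric rise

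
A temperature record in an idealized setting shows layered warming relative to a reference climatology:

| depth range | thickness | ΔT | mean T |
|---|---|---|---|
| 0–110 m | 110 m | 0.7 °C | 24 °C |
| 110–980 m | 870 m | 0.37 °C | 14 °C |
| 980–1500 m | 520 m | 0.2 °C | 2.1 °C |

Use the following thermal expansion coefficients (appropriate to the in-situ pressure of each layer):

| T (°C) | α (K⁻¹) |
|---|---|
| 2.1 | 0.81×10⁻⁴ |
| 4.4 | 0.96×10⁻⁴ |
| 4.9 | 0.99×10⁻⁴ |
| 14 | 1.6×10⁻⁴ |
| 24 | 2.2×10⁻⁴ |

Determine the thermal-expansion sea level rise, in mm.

Δh = 76.9 mm

Layer 1 at 24 °C → α = 2.2×10⁻⁴ K⁻¹
Layer 2 at 14 °C → α = 1.6×10⁻⁴ K⁻¹
Layer 3 at 2.1 °C → α = 0.81×10⁻⁴ K⁻¹
0–110 m: 0.7 × 110 × 2.2×10⁻⁴ = 0.01694 m
Layer 2: 870 × 0.37 × 1.6×10⁻⁴ = 0.051504 m
980–1500 m: 0.2 × 0.81×10⁻⁴ × 520 = 0.008424 m
Δh = 0.01694 + 0.051504 + 0.008424 = 0.076868 m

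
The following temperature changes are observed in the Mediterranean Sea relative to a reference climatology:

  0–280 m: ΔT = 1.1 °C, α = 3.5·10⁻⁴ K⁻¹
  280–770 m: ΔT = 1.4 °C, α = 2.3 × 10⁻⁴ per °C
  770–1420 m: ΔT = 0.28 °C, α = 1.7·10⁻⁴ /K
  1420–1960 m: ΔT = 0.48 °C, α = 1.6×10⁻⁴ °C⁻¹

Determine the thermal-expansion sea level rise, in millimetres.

about 338 mm

0–280 m: 3.5×10⁻⁴ × 1.1 × 280 = 0.10780 m
280–770 m: 1.4 × 2.3×10⁻⁴ × 490 = 0.15778 m
770–1420 m: 1.7×10⁻⁴ × 0.28 × 650 = 0.03094 m
0.48 × 540 × 1.6×10⁻⁴ = 0.041472 m
Δh = 0.10780 + 0.15778 + 0.03094 + 0.041472 = 0.337992 m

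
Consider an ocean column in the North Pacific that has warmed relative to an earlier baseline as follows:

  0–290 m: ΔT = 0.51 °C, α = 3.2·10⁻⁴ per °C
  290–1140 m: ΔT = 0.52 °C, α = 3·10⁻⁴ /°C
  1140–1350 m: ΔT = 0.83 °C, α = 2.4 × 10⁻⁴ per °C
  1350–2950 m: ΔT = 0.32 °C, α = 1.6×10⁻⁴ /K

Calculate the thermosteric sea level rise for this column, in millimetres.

Δh ≈ 304 mm

0.51 × 290 × 3.2×10⁻⁴ = 0.047328 m
850 × 3×10⁻⁴ × 0.52 = 0.13260 m
0.83 × 210 × 2.4×10⁻⁴ = 0.041832 m
Layer 4: 1.6×10⁻⁴ × 1600 × 0.32 = 0.08192 m
Δh = 0.047328 + 0.13260 + 0.041832 + 0.08192 = 0.30368 m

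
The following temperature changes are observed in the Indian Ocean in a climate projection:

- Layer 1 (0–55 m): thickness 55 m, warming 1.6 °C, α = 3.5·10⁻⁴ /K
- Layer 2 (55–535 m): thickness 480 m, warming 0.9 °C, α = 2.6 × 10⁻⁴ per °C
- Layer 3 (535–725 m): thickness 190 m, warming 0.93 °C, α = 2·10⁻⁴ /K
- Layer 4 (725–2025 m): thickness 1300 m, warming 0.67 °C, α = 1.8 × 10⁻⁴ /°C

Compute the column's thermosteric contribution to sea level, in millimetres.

Δh ≈ 340 mm

Layer 1: 55 × 1.6 × 3.5×10⁻⁴ = 0.03080 m
55–535 m: 480 × 0.9 × 2.6×10⁻⁴ = 0.11232 m
Layer 3: 190 × 0.93 × 2×10⁻⁴ = 0.03534 m
1300 × 1.8×10⁻⁴ × 0.67 = 0.15678 m
Δh = 0.03080 + 0.11232 + 0.03534 + 0.15678 = 0.33524 m ≈ 340 mm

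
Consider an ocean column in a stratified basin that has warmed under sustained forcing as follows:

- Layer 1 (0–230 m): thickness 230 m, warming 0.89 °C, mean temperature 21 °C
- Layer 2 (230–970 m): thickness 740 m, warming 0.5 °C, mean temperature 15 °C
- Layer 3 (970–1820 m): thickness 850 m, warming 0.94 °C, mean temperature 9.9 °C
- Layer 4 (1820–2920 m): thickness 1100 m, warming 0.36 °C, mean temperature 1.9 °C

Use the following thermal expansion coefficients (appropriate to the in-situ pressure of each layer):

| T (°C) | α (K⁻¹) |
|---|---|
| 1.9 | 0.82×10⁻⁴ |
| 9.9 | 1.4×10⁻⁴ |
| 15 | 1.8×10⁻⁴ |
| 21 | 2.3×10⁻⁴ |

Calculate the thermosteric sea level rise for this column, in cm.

Layer 1 at 21 °C → α = 2.3×10⁻⁴ K⁻¹
Layer 2 at 15 °C → α = 1.8×10⁻⁴ K⁻¹
Layer 3 at 9.9 °C → α = 1.4×10⁻⁴ K⁻¹
Layer 4 at 1.9 °C → α = 0.82×10⁻⁴ K⁻¹
0.89 × 2.3×10⁻⁴ × 230 = 0.047081 m
Layer 2: 740 × 0.5 × 1.8×10⁻⁴ = 0.06660 m
850 × 0.94 × 1.4×10⁻⁴ = 0.11186 m
Layer 4: 1100 × 0.36 × 0.82×10⁻⁴ = 0.032472 m
Δh = 0.047081 + 0.06660 + 0.11186 + 0.032472 = 0.258013 m

25.8 cm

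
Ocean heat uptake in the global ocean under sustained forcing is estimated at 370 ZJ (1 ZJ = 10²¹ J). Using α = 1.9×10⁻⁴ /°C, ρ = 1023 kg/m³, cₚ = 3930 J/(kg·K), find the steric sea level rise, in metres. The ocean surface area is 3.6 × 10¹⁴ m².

0.0486 m

Per unit area: Q = 370×10²¹ / (3.6×10¹⁴) ≈ 1.028×10⁹ J/m²
Δh = αQ/(ρcₚ) = 1.9×10⁻⁴ × 1.028×10⁹ / (1023 × 3930) ≈ 0.048582 m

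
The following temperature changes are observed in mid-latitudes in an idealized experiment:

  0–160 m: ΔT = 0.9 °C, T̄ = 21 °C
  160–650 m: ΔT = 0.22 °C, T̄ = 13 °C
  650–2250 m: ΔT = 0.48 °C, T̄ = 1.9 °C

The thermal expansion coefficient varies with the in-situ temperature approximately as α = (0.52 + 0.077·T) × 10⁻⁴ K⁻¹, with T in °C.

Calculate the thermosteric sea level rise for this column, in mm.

Layer 1: α = (0.52 + 0.077×21)×10⁻⁴ = 2.137×10⁻⁴ K⁻¹
Layer 2: α = (0.52 + 0.077×13)×10⁻⁴ = 1.521×10⁻⁴ K⁻¹
Layer 3: α = (0.52 + 0.077×1.9)×10⁻⁴ = 0.6663×10⁻⁴ K⁻¹
0–160 m: 160 × 0.9 × 2.137×10⁻⁴ = 0.0307728 m
0.22 × 490 × 1.521×10⁻⁴ = 0.01639638 m
Layer 3: 0.48 × 1600 × 0.6663×10⁻⁴ = 0.05117184 m
Δh = 0.0307728 + 0.01639638 + 0.05117184 = 0.09834102 m

about 98 mm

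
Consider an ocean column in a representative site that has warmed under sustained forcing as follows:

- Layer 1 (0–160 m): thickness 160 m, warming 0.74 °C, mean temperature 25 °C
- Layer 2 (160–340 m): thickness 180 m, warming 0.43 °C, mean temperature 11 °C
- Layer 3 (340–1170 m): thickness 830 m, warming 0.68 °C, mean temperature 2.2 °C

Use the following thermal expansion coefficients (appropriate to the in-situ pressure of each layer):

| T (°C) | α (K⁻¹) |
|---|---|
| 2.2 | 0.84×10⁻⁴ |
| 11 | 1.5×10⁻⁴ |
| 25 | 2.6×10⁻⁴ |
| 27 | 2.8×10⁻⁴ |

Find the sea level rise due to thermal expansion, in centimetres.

Layer 1 at 25 °C → α = 2.6×10⁻⁴ K⁻¹
Layer 2 at 11 °C → α = 1.5×10⁻⁴ K⁻¹
Layer 3 at 2.2 °C → α = 0.84×10⁻⁴ K⁻¹
2.6×10⁻⁴ × 0.74 × 160 = 0.030784 m
180 × 1.5×10⁻⁴ × 0.43 = 0.01161 m
Layer 3: 0.84×10⁻⁴ × 830 × 0.68 = 0.0474096 m
Δh = 0.030784 + 0.01161 + 0.0474096 = 0.0898036 m

8.98 cm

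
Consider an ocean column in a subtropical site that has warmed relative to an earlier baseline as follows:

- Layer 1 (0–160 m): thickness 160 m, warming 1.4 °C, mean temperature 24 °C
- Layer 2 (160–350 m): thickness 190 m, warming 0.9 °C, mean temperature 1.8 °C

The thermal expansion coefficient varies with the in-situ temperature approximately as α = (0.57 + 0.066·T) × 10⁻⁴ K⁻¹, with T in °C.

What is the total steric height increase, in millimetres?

Δh = 60.0 mm

Layer 1: α = (0.57 + 0.066×24)×10⁻⁴ = 2.154×10⁻⁴ K⁻¹
Layer 2: α = (0.57 + 0.066×1.8)×10⁻⁴ = 0.6888×10⁻⁴ K⁻¹
Layer 1: 2.154×10⁻⁴ × 160 × 1.4 = 0.0482496 m
Layer 2: 0.9 × 0.6888×10⁻⁴ × 190 = 0.01177848 m
Δh = 0.0482496 + 0.01177848 = 0.06002808 m ≈ 60.0 mm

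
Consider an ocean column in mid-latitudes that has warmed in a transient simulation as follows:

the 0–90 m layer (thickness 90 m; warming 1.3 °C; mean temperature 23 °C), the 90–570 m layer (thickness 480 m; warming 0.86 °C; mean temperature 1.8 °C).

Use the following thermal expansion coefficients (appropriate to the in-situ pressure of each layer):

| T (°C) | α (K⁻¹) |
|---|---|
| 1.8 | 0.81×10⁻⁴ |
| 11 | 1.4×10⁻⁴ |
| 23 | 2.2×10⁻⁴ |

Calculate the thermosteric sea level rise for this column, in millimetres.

Layer 1 at 23 °C → α = 2.2×10⁻⁴ K⁻¹
Layer 2 at 1.8 °C → α = 0.81×10⁻⁴ K⁻¹
Layer 1: 90 × 2.2×10⁻⁴ × 1.3 = 0.02574 m
Layer 2: 480 × 0.81×10⁻⁴ × 0.86 = 0.0334368 m
Δh = 0.02574 + 0.0334368 = 0.0591768 m ≈ 59 mm

59 mm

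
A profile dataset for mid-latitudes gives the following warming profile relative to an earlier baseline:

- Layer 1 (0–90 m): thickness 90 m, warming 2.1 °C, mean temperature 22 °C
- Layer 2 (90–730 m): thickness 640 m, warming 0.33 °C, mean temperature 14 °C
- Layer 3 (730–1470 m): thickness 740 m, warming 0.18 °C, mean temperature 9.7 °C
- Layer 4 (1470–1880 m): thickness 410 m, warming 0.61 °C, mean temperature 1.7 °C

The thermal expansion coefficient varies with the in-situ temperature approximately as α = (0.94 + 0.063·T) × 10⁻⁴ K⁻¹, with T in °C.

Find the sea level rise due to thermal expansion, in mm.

Layer 1: α = (0.94 + 0.063×22)×10⁻⁴ = 2.326×10⁻⁴ K⁻¹
Layer 2: α = (0.94 + 0.063×14)×10⁻⁴ = 1.822×10⁻⁴ K⁻¹
Layer 3: α = (0.94 + 0.063×9.7)×10⁻⁴ = 1.5511×10⁻⁴ K⁻¹
Layer 4: α = (0.94 + 0.063×1.7)×10⁻⁴ = 1.0471×10⁻⁴ K⁻¹
Layer 1: 2.1 × 90 × 2.326×10⁻⁴ = 0.0439614 m
0.33 × 1.822×10⁻⁴ × 640 = 0.03848064 m
1.5511×10⁻⁴ × 0.18 × 740 = 0.020660652 m
Layer 4: 0.61 × 410 × 1.0471×10⁻⁴ = 0.026187971 m
Δh = 0.0439614 + 0.03848064 + 0.020660652 + 0.026187971 = 0.129290663 m

129 mm of thermosteric rise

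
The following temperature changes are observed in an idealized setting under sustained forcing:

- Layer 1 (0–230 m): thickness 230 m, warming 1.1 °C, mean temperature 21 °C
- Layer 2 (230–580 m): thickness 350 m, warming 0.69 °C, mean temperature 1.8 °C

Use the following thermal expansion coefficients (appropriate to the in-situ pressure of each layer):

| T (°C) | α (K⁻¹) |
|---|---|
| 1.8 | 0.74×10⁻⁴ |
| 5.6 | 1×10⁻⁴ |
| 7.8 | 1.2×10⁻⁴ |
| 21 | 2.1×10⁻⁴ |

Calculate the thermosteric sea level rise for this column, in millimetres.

71 mm of thermosteric rise

Layer 1 at 21 °C → α = 2.1×10⁻⁴ K⁻¹
Layer 2 at 1.8 °C → α = 0.74×10⁻⁴ K⁻¹
Layer 1: 1.1 × 2.1×10⁻⁴ × 230 = 0.05313 m
Layer 2: 0.69 × 350 × 0.74×10⁻⁴ = 0.017871 m
Δh = 0.05313 + 0.017871 = 0.071001 m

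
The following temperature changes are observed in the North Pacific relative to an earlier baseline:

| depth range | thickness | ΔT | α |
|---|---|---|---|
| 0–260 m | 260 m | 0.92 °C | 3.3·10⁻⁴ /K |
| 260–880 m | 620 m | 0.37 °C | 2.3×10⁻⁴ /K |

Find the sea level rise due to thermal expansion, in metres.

Δh = 0.132 m

260 × 0.92 × 3.3×10⁻⁴ = 0.078936 m
Layer 2: 620 × 0.37 × 2.3×10⁻⁴ = 0.052762 m
Δh = 0.078936 + 0.052762 = 0.131698 m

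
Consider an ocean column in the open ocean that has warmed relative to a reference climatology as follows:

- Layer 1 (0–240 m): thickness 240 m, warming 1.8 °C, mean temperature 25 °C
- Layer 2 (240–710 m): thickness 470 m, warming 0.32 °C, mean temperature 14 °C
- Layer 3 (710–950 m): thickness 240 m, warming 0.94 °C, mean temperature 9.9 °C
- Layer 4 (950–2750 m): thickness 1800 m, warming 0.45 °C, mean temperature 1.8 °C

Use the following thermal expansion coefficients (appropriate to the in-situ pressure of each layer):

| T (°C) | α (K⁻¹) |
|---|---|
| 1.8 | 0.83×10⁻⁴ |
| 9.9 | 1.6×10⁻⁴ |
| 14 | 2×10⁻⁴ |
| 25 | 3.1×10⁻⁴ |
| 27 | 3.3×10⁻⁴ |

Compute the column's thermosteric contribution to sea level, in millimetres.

Layer 1 at 25 °C → α = 3.1×10⁻⁴ K⁻¹
Layer 2 at 14 °C → α = 2×10⁻⁴ K⁻¹
Layer 3 at 9.9 °C → α = 1.6×10⁻⁴ K⁻¹
Layer 4 at 1.8 °C → α = 0.83×10⁻⁴ K⁻¹
0–240 m: 240 × 1.8 × 3.1×10⁻⁴ = 0.13392 m
0.32 × 2×10⁻⁴ × 470 = 0.03008 m
710–950 m: 0.94 × 240 × 1.6×10⁻⁴ = 0.036096 m
Layer 4: 0.45 × 0.83×10⁻⁴ × 1800 = 0.06723 m
Δh = 0.13392 + 0.03008 + 0.036096 + 0.06723 = 0.267326 m

267 mm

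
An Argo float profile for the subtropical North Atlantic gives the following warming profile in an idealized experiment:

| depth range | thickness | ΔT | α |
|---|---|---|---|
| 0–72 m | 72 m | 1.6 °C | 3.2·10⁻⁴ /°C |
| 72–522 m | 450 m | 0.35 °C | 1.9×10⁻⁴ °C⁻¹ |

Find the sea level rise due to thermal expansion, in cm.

0–72 m: 1.6 × 72 × 3.2×10⁻⁴ = 0.036864 m
0.35 × 450 × 1.9×10⁻⁴ = 0.029925 m
Δh = 0.036864 + 0.029925 = 0.066789 m

Δh ≈ 6.68 cm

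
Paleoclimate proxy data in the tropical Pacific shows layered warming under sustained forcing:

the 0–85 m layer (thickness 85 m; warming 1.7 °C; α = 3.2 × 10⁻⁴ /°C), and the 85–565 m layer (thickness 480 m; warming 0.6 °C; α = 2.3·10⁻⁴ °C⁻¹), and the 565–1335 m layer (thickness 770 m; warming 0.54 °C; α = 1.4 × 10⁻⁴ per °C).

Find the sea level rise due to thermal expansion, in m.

Layer 1: 1.7 × 3.2×10⁻⁴ × 85 = 0.04624 m
Layer 2: 0.6 × 2.3×10⁻⁴ × 480 = 0.06624 m
565–1335 m: 770 × 1.4×10⁻⁴ × 0.54 = 0.058212 m
Δh = 0.04624 + 0.06624 + 0.058212 = 0.170692 m ≈ 0.171 m

0.171 m of thermosteric rise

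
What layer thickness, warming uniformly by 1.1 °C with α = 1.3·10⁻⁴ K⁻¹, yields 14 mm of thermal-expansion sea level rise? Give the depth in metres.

H ≈ 97.9 m

H = Δh/(αΔT) = 0.014 / (1.3×10⁻⁴ × 1.1) ≈ 97.90 m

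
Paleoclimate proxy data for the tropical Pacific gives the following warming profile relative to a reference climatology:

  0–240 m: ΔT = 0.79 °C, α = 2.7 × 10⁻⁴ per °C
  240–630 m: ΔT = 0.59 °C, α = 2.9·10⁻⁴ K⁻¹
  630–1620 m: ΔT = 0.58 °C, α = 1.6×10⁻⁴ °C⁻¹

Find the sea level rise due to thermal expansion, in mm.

0–240 m: 240 × 0.79 × 2.7×10⁻⁴ = 0.051192 m
Layer 2: 2.9×10⁻⁴ × 0.59 × 390 = 0.066729 m
Layer 3: 990 × 1.6×10⁻⁴ × 0.58 = 0.091872 m
Δh = 0.051192 + 0.066729 + 0.091872 = 0.209793 m

210 mm of thermosteric rise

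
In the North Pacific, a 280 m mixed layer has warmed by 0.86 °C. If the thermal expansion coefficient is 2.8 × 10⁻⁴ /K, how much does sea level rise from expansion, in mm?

Δh = αΔT·H = 2.8×10⁻⁴ × 0.86 × 280 = 0.067424 m

Δh ≈ 67.4 mm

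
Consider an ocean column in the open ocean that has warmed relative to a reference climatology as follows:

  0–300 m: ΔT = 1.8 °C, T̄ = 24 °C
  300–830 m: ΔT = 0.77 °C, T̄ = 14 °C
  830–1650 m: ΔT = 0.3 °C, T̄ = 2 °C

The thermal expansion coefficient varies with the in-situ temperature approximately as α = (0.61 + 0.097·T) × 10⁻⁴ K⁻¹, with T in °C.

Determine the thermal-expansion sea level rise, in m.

Layer 1: α = (0.61 + 0.097×24)×10⁻⁴ = 2.938×10⁻⁴ K⁻¹
Layer 2: α = (0.61 + 0.097×14)×10⁻⁴ = 1.968×10⁻⁴ K⁻¹
Layer 3: α = (0.61 + 0.097×2)×10⁻⁴ = 0.804×10⁻⁴ K⁻¹
300 × 2.938×10⁻⁴ × 1.8 = 0.158652 m
530 × 1.968×10⁻⁴ × 0.77 = 0.08031408 m
830–1650 m: 820 × 0.804×10⁻⁴ × 0.3 = 0.0197784 m
Δh = 0.158652 + 0.08031408 + 0.0197784 = 0.25874448 m ≈ 0.26 m

0.26 m of thermosteric rise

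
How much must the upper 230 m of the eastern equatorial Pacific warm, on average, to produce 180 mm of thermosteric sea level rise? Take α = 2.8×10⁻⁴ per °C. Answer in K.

ΔT = Δh/(αH) = 0.18 / (2.8×10⁻⁴ × 230) ≈ 2.795 K

2.80 K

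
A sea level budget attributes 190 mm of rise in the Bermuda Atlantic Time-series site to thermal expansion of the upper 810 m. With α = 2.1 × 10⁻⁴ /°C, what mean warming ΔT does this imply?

1.1 K

ΔT = Δh/(αH) = 0.19 / (2.1×10⁻⁴ × 810) ≈ 1.117 K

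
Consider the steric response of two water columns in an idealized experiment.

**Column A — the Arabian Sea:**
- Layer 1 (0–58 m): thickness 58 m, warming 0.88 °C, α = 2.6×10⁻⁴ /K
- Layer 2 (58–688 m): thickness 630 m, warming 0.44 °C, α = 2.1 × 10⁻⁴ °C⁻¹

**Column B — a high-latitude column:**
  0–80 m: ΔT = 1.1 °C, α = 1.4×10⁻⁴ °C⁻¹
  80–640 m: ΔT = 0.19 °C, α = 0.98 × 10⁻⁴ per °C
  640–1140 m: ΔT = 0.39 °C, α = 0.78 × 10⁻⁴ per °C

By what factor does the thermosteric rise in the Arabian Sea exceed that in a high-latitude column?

A Layer 1: 2.6×10⁻⁴ × 58 × 0.88 = 0.0132704 m
A 58–688 m: 2.1×10⁻⁴ × 0.44 × 630 = 0.058212 m
A total: 0.0714824 m
B Layer 1: 80 × 1.1 × 1.4×10⁻⁴ = 0.01232 m
B Layer 2: 560 × 0.98×10⁻⁴ × 0.19 = 0.0104272 m
B 500 × 0.78×10⁻⁴ × 0.39 = 0.01521 m
B total: 0.0379572 m
Ratio: 0.0714824 / 0.0379572 ≈ 1.883

1.9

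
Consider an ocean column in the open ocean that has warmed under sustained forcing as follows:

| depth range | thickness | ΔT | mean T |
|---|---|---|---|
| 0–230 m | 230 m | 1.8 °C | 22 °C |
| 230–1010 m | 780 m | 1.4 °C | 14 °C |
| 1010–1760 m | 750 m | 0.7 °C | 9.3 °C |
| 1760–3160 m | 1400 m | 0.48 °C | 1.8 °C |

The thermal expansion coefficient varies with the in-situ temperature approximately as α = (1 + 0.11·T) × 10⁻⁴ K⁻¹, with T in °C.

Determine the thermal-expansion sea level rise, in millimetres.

Layer 1: α = (1 + 0.11×22)×10⁻⁴ = 3.42×10⁻⁴ K⁻¹
Layer 2: α = (1 + 0.11×14)×10⁻⁴ = 2.54×10⁻⁴ K⁻¹
Layer 3: α = (1 + 0.11×9.3)×10⁻⁴ = 2.023×10⁻⁴ K⁻¹
Layer 4: α = (1 + 0.11×1.8)×10⁻⁴ = 1.198×10⁻⁴ K⁻¹
1.8 × 230 × 3.42×10⁻⁴ = 0.141588 m
230–1010 m: 780 × 2.54×10⁻⁴ × 1.4 = 0.277368 m
Layer 3: 750 × 2.023×10⁻⁴ × 0.7 = 0.1062075 m
1760–3160 m: 1.198×10⁻⁴ × 0.48 × 1400 = 0.0805056 m
Δh = 0.141588 + 0.277368 + 0.1062075 + 0.0805056 = 0.6056691 m ≈ 610 mm

Δh = 610 mm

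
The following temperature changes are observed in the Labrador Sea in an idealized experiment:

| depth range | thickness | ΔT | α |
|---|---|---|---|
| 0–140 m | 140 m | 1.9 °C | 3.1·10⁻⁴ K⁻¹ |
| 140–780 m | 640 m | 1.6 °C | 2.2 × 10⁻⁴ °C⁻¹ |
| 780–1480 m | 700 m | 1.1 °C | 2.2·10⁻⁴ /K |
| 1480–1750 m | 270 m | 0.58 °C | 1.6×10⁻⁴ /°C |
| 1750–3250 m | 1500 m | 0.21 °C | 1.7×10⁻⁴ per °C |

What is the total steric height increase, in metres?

0–140 m: 140 × 3.1×10⁻⁴ × 1.9 = 0.08246 m
140–780 m: 1.6 × 2.2×10⁻⁴ × 640 = 0.22528 m
Layer 3: 2.2×10⁻⁴ × 1.1 × 700 = 0.16940 m
Layer 4: 0.58 × 1.6×10⁻⁴ × 270 = 0.025056 m
0.21 × 1.7×10⁻⁴ × 1500 = 0.05355 m
Δh = 0.08246 + 0.22528 + 0.16940 + 0.025056 + 0.05355 = 0.555746 m

Δh ≈ 0.556 m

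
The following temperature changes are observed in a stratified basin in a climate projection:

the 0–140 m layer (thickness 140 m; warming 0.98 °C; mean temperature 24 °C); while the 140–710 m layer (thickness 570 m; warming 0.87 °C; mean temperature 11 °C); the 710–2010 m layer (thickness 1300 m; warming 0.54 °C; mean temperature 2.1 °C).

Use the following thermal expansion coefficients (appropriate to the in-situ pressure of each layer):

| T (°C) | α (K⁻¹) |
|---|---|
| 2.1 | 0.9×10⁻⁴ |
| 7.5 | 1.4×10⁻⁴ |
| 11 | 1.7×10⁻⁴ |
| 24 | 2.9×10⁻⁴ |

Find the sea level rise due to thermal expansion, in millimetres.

Layer 1 at 24 °C → α = 2.9×10⁻⁴ K⁻¹
Layer 2 at 11 °C → α = 1.7×10⁻⁴ K⁻¹
Layer 3 at 2.1 °C → α = 0.9×10⁻⁴ K⁻¹
0–140 m: 0.98 × 2.9×10⁻⁴ × 140 = 0.039788 m
1.7×10⁻⁴ × 0.87 × 570 = 0.084303 m
Layer 3: 0.9×10⁻⁴ × 1300 × 0.54 = 0.06318 m
Δh = 0.039788 + 0.084303 + 0.06318 = 0.187271 m

about 187 mm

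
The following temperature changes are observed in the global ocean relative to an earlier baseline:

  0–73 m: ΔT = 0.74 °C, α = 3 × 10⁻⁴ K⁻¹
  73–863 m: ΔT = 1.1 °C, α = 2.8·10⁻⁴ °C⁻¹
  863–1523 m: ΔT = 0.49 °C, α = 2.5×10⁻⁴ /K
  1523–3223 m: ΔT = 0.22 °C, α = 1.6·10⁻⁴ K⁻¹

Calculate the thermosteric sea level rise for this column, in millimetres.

0–73 m: 73 × 0.74 × 3×10⁻⁴ = 0.016206 m
Layer 2: 2.8×10⁻⁴ × 790 × 1.1 = 0.24332 m
863–1523 m: 2.5×10⁻⁴ × 0.49 × 660 = 0.08085 m
1523–3223 m: 1700 × 1.6×10⁻⁴ × 0.22 = 0.05984 m
Δh = 0.016206 + 0.24332 + 0.08085 + 0.05984 = 0.400216 m ≈ 400 mm

Δh = 400 mm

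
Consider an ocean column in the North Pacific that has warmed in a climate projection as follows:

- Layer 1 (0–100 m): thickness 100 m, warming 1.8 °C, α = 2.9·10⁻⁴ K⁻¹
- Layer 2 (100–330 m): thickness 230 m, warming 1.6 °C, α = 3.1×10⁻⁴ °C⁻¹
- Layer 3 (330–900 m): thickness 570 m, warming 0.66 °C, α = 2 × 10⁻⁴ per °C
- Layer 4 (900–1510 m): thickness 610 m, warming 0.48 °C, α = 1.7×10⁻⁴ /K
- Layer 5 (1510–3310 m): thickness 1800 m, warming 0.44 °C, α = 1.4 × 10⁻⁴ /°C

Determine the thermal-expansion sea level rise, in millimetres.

Layer 1: 100 × 1.8 × 2.9×10⁻⁴ = 0.05220 m
100–330 m: 1.6 × 230 × 3.1×10⁻⁴ = 0.11408 m
Layer 3: 570 × 2×10⁻⁴ × 0.66 = 0.07524 m
900–1510 m: 1.7×10⁻⁴ × 610 × 0.48 = 0.049776 m
0.44 × 1.4×10⁻⁴ × 1800 = 0.11088 m
Δh = 0.05220 + 0.11408 + 0.07524 + 0.049776 + 0.11088 = 0.402176 m

400 mm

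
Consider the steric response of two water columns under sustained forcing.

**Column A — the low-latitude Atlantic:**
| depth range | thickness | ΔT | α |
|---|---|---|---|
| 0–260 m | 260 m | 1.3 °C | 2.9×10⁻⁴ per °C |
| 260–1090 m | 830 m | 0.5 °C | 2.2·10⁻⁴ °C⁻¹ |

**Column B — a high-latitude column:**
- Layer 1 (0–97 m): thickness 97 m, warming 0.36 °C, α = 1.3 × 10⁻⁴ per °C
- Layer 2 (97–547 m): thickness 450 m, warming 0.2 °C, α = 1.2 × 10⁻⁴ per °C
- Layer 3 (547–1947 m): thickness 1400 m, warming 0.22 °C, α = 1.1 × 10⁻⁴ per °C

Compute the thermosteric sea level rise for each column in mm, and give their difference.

A 260 × 2.9×10⁻⁴ × 1.3 = 0.09802 m
A 260–1090 m: 830 × 0.5 × 2.2×10⁻⁴ = 0.09130 m
A total: 0.18932 m
B 1.3×10⁻⁴ × 0.36 × 97 = 0.0045396 m
B 97–547 m: 0.2 × 450 × 1.2×10⁻⁴ = 0.01080 m
B 1.1×10⁻⁴ × 1400 × 0.22 = 0.03388 m
B total: 0.0492196 m
Difference: 0.18932 − 0.0492196 = 0.1401004 m

A: 189 mm; B: 49.2 mm; difference 140 mm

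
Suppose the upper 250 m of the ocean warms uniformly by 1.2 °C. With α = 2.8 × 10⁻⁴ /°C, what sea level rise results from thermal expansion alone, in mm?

Δh = αΔT·H = 2.8×10⁻⁴ × 1.2 × 250 = 0.08400 m

84.0 mm of thermosteric rise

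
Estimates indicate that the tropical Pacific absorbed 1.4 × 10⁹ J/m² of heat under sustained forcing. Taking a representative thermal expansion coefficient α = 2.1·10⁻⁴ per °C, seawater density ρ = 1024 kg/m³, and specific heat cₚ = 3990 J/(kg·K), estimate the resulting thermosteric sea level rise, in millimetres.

Δh = αQ/(ρcₚ) = 2.1×10⁻⁴ × 1.4×10⁹ / (1024 × 3990) ≈ 0.071957 m

Δh = 72 mm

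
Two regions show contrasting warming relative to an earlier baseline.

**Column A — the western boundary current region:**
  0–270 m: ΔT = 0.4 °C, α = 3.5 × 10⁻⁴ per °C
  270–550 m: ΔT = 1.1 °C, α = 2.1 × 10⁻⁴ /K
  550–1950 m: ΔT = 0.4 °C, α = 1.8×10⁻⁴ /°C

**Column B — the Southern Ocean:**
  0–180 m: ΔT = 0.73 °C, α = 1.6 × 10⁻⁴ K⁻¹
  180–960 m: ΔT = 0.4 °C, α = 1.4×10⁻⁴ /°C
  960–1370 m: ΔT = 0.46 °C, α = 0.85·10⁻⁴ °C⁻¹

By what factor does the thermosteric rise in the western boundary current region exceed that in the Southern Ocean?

A 3.5×10⁻⁴ × 0.4 × 270 = 0.03780 m
A 270–550 m: 1.1 × 280 × 2.1×10⁻⁴ = 0.06468 m
A 1400 × 1.8×10⁻⁴ × 0.4 = 0.10080 m
A total: 0.20328 m
B 1.6×10⁻⁴ × 0.73 × 180 = 0.021024 m
B Layer 2: 1.4×10⁻⁴ × 0.4 × 780 = 0.04368 m
B 960–1370 m: 410 × 0.85×10⁻⁴ × 0.46 = 0.016031 m
B total: 0.080735 m
Ratio: 0.20328 / 0.080735 ≈ 2.518

≈ 2.5×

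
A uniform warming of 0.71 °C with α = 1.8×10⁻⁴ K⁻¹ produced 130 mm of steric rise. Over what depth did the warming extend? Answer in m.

H = Δh/(αΔT) = 0.13 / (1.8×10⁻⁴ × 0.71) ≈ 1017 m

H ≈ 1020 m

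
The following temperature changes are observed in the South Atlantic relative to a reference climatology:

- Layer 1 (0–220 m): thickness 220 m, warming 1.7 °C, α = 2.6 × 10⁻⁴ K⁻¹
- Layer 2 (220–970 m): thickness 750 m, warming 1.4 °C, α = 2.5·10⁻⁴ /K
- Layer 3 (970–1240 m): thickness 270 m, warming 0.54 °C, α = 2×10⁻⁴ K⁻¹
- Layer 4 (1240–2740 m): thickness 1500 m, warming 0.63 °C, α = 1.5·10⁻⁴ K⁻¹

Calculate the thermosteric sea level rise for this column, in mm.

0–220 m: 2.6×10⁻⁴ × 220 × 1.7 = 0.09724 m
Layer 2: 750 × 1.4 × 2.5×10⁻⁴ = 0.26250 m
Layer 3: 0.54 × 2×10⁻⁴ × 270 = 0.02916 m
0.63 × 1.5×10⁻⁴ × 1500 = 0.14175 m
Δh = 0.09724 + 0.26250 + 0.02916 + 0.14175 = 0.53065 m ≈ 531 mm

531 mm of thermosteric rise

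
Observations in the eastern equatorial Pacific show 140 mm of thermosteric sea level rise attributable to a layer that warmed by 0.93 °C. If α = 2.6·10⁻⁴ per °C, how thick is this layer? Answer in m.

H = Δh/(αΔT) = 0.14 / (2.6×10⁻⁴ × 0.93) ≈ 579.0 m

H ≈ 580 m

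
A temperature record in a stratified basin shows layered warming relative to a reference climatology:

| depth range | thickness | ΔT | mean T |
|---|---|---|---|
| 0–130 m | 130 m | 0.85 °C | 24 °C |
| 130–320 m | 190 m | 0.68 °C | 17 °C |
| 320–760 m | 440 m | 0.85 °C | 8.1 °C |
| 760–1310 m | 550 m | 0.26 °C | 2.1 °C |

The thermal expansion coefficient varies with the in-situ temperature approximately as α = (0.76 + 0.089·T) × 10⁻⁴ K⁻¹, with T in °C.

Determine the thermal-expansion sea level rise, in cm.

Layer 1: α = (0.76 + 0.089×24)×10⁻⁴ = 2.896×10⁻⁴ K⁻¹
Layer 2: α = (0.76 + 0.089×17)×10⁻⁴ = 2.273×10⁻⁴ K⁻¹
Layer 3: α = (0.76 + 0.089×8.1)×10⁻⁴ = 1.4809×10⁻⁴ K⁻¹
Layer 4: α = (0.76 + 0.089×2.1)×10⁻⁴ = 0.9469×10⁻⁴ K⁻¹
0–130 m: 2.896×10⁻⁴ × 0.85 × 130 = 0.0320008 m
130–320 m: 0.68 × 2.273×10⁻⁴ × 190 = 0.02936716 m
320–760 m: 0.85 × 1.4809×10⁻⁴ × 440 = 0.05538566 m
0.26 × 0.9469×10⁻⁴ × 550 = 0.01354067 m
Δh = 0.0320008 + 0.02936716 + 0.05538566 + 0.01354067 = 0.13029429 m

about 13.0 cm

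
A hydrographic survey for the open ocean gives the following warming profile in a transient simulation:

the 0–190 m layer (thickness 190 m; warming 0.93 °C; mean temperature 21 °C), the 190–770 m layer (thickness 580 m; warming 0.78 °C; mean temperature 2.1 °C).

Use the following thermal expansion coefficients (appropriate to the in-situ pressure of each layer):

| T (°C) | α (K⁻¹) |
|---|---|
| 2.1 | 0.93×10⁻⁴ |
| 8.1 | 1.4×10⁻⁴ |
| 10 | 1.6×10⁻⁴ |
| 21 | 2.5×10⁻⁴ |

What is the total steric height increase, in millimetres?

Layer 1 at 21 °C → α = 2.5×10⁻⁴ K⁻¹
Layer 2 at 2.1 °C → α = 0.93×10⁻⁴ K⁻¹
0–190 m: 190 × 2.5×10⁻⁴ × 0.93 = 0.044175 m
190–770 m: 580 × 0.78 × 0.93×10⁻⁴ = 0.0420732 m
Δh = 0.044175 + 0.0420732 = 0.0862482 m ≈ 86.2 mm

about 86.2 mm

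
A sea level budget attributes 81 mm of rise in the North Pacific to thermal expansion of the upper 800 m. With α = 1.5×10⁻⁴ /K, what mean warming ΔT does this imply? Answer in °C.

ΔT ≈ 0.68 °C

ΔT = Δh/(αH) = 0.081 / (1.5×10⁻⁴ × 800) = 0.6750 °C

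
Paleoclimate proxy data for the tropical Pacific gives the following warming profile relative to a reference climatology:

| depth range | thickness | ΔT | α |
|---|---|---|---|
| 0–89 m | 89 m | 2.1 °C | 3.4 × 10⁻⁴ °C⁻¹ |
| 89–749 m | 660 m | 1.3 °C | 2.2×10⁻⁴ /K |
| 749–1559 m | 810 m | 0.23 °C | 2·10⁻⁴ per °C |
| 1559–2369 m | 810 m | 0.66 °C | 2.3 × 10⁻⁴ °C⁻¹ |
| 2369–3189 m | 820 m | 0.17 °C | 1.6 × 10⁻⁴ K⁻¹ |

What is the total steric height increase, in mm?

0–89 m: 3.4×10⁻⁴ × 89 × 2.1 = 0.063546 m
1.3 × 660 × 2.2×10⁻⁴ = 0.18876 m
Layer 3: 2×10⁻⁴ × 810 × 0.23 = 0.03726 m
0.66 × 810 × 2.3×10⁻⁴ = 0.122958 m
820 × 1.6×10⁻⁴ × 0.17 = 0.022304 m
Δh = 0.063546 + 0.18876 + 0.03726 + 0.122958 + 0.022304 = 0.434828 m ≈ 435 mm

Δh = 435 mm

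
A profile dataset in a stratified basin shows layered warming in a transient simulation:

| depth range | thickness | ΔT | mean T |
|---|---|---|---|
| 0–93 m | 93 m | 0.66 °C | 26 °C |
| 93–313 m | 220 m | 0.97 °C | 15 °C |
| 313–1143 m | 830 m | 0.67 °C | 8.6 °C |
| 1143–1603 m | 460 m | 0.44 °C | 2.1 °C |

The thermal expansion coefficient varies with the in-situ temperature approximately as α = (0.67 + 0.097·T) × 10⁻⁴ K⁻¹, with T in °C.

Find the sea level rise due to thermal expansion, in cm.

16.6 cm

Layer 1: α = (0.67 + 0.097×26)×10⁻⁴ = 3.192×10⁻⁴ K⁻¹
Layer 2: α = (0.67 + 0.097×15)×10⁻⁴ = 2.125×10⁻⁴ K⁻¹
Layer 3: α = (0.67 + 0.097×8.6)×10⁻⁴ = 1.5042×10⁻⁴ K⁻¹
Layer 4: α = (0.67 + 0.097×2.1)×10⁻⁴ = 0.8737×10⁻⁴ K⁻¹
93 × 3.192×10⁻⁴ × 0.66 = 0.019592496 m
93–313 m: 0.97 × 2.125×10⁻⁴ × 220 = 0.0453475 m
830 × 1.5042×10⁻⁴ × 0.67 = 0.083648562 m
1143–1603 m: 0.8737×10⁻⁴ × 460 × 0.44 = 0.017683688 m
Δh = 0.019592496 + 0.0453475 + 0.083648562 + 0.017683688 = 0.166272246 m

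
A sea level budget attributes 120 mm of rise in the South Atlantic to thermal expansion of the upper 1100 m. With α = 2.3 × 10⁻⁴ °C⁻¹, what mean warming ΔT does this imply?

about 0.474 °C

ΔT = Δh/(αH) = 0.12 / (2.3×10⁻⁴ × 1100) ≈ 0.4743 °C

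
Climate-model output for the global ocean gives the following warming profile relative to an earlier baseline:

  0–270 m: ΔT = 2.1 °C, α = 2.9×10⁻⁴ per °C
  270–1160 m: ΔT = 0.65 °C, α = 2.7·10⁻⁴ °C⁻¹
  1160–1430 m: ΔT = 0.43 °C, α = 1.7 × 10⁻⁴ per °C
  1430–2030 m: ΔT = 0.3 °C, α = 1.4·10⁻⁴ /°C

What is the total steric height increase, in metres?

0–270 m: 2.9×10⁻⁴ × 2.1 × 270 = 0.16443 m
270–1160 m: 2.7×10⁻⁴ × 0.65 × 890 = 0.156195 m
Layer 3: 270 × 1.7×10⁻⁴ × 0.43 = 0.019737 m
Layer 4: 0.3 × 600 × 1.4×10⁻⁴ = 0.02520 m
Δh = 0.16443 + 0.156195 + 0.019737 + 0.02520 = 0.365562 m

0.366 m of thermosteric rise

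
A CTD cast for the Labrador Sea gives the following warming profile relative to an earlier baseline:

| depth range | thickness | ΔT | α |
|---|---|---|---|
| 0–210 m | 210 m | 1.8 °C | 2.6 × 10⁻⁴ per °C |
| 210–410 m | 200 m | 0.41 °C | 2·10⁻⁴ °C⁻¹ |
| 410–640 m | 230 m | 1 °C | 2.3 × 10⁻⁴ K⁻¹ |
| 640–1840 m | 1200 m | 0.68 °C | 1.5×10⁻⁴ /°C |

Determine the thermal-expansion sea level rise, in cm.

210 × 2.6×10⁻⁴ × 1.8 = 0.09828 m
210–410 m: 2×10⁻⁴ × 200 × 0.41 = 0.01640 m
410–640 m: 1 × 230 × 2.3×10⁻⁴ = 0.05290 m
Layer 4: 1200 × 0.68 × 1.5×10⁻⁴ = 0.12240 m
Δh = 0.09828 + 0.01640 + 0.05290 + 0.12240 = 0.28998 m

29.0 cm of thermosteric rise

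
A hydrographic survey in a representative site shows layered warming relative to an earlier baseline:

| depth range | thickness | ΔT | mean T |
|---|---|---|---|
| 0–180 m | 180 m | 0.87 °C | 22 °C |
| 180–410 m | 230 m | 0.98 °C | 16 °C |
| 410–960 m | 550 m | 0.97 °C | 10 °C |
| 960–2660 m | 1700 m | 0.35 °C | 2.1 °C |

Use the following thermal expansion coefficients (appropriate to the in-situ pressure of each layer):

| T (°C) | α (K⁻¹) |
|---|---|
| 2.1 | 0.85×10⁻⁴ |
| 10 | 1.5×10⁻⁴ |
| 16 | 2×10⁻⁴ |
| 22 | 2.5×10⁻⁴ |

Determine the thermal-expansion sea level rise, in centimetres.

21 cm

Layer 1 at 22 °C → α = 2.5×10⁻⁴ K⁻¹
Layer 2 at 16 °C → α = 2×10⁻⁴ K⁻¹
Layer 3 at 10 °C → α = 1.5×10⁻⁴ K⁻¹
Layer 4 at 2.1 °C → α = 0.85×10⁻⁴ K⁻¹
Layer 1: 0.87 × 180 × 2.5×10⁻⁴ = 0.03915 m
180–410 m: 2×10⁻⁴ × 230 × 0.98 = 0.04508 m
0.97 × 550 × 1.5×10⁻⁴ = 0.080025 m
960–2660 m: 1700 × 0.35 × 0.85×10⁻⁴ = 0.050575 m
Δh = 0.03915 + 0.04508 + 0.080025 + 0.050575 = 0.21483 m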